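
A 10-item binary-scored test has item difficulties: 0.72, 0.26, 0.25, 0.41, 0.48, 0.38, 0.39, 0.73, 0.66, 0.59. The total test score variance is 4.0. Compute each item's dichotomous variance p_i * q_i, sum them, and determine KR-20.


For each item, compute p_i * q_i:
  Item 1: 0.72 * 0.28 = 0.2016
  Item 2: 0.26 * 0.74 = 0.1924
  Item 3: 0.25 * 0.75 = 0.1875
  Item 4: 0.41 * 0.59 = 0.2419
  Item 5: 0.48 * 0.52 = 0.2496
  Item 6: 0.38 * 0.62 = 0.2356
  Item 7: 0.39 * 0.61 = 0.2379
  Item 8: 0.73 * 0.27 = 0.1971
  Item 9: 0.66 * 0.34 = 0.2244
  Item 10: 0.59 * 0.41 = 0.2419
Sum(p_i * q_i) = 0.2016 + 0.1924 + 0.1875 + 0.2419 + 0.2496 + 0.2356 + 0.2379 + 0.1971 + 0.2244 + 0.2419 = 2.2099
KR-20 = (k/(k-1)) * (1 - Sum(p_i*q_i) / Var_total)
= (10/9) * (1 - 2.2099/4.0)
= 1.1111 * 0.4475
KR-20 = 0.4972

0.4972


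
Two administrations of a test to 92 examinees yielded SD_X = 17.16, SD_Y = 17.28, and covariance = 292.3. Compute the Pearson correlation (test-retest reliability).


r = cov(X,Y) / (SD_X * SD_Y)
r = 292.3 / (17.16 * 17.28)
r = 292.3 / 296.5248
r = 0.9858

0.9858


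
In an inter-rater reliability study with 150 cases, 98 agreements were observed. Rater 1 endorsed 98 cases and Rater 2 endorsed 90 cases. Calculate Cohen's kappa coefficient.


P_o = 98/150 = 0.653333
P_e = (98*90 + 52*60) / 22500 = 0.530667
kappa = (P_o - P_e) / (1 - P_e)
kappa = (0.653333 - 0.530667) / (1 - 0.530667)
kappa = 0.2614

0.2614


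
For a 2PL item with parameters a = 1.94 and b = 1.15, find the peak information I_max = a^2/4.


For 2PL, max info at theta = b = 1.15
I_max = a^2 / 4 = 1.94^2 / 4
= 3.7636 / 4
I_max = 0.9409

0.9409


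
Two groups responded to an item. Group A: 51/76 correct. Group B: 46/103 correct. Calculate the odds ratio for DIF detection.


Odds_A = 51/25 = 2.04
Odds_B = 46/57 = 0.807
OR = Odds_A / Odds_B = 2.04 / 0.807
Exactly, OR = (51 * 57) / (25 * 46) = 2907 / 1150
OR = 2.5278

2.5278


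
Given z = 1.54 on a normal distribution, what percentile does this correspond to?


CDF(z) = 0.5 * (1 + erf(z/sqrt(2)))
erf(1.0889) = 0.8764
CDF = 0.9382
Percentile rank = 0.9382 * 100 = 93.82

93.82


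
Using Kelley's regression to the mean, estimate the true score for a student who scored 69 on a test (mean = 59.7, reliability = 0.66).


T_est = rxx * X + (1 - rxx) * mean
T_est = 0.66 * 69 + 0.34 * 59.7
T_est = 45.54 + 20.298
T_est = 65.838

65.838


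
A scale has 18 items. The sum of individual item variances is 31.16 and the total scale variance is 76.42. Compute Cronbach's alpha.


alpha = (k/(k-1)) * (1 - sum(si^2)/s_total^2)
= (18/17) * (1 - 31.16/76.42)
alpha = 0.6271

0.6271


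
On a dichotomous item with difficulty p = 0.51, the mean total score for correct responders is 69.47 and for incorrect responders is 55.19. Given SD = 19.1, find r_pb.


q = 1 - p = 0.49
rpb = ((M1 - M0) / SD) * sqrt(p * q)
rpb = ((69.47 - 55.19) / 19.1) * sqrt(0.51 * 0.49)
rpb = 0.3737

0.3737


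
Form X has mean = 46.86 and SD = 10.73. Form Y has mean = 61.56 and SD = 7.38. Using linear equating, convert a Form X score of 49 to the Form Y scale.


slope = SD_Y / SD_X = 7.38 / 10.73 ~ 0.6878
intercept = mean_Y - slope * mean_X = 61.56 - (7.38 / 10.73) * 46.86 ~ 29.3301
Y = slope * X + intercept. To avoid rounding drift from the rounded slope/intercept, evaluate the equivalent form Y = mean_Y + SD_Y * (X - mean_X) / SD_X at full precision:
Y = 61.56 + 7.38 * (49 - 46.86) / 10.73
Y = 61.56 + 7.38 * 2.14 / 10.73
Y = 61.56 + 15.7932 / 10.73
Y = 61.56 + 1.4719
Y = 63.0319

63.0319


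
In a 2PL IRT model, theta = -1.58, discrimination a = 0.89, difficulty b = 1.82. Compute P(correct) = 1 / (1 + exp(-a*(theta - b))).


a*(theta - b) = 0.89 * (-1.58 - 1.82) = -3.026
exp(--3.026) = 20.6146
P = 1 / (1 + 20.6146)
P = 0.0463

0.0463


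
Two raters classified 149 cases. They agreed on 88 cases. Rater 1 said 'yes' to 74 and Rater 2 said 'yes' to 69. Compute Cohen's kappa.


P_o = 88/149 = 0.590604
P_e = (74*69 + 75*80) / 22201 = 0.500248
kappa = (P_o - P_e) / (1 - P_e)
kappa = (0.590604 - 0.500248) / (1 - 0.500248)
kappa = 0.1808

0.1808


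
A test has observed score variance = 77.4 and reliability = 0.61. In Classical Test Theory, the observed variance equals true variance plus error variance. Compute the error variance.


var_true = rxx * var_obs = 0.61 * 77.4 = 47.214
var_error = var_obs - var_true
var_error = 77.4 - 47.214
var_error = 30.186

30.186


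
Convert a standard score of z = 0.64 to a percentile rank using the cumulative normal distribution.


CDF(z) = 0.5 * (1 + erf(z/sqrt(2)))
erf(0.4525) = 0.4778
CDF = 0.7389
Percentile rank = 0.7389 * 100 = 73.89

73.89


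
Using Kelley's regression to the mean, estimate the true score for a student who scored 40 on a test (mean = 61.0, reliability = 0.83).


T_est = rxx * X + (1 - rxx) * mean
T_est = 0.83 * 40 + 0.17 * 61.0
T_est = 33.2 + 10.37
T_est = 43.57

43.57


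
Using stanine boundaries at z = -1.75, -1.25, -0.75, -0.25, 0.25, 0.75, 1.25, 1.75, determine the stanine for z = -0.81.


Stanine boundaries: [-1.75, -1.25, -0.75, -0.25, 0.25, 0.75, 1.25, 1.75]
z = -0.81
Check each boundary:
  z >= -1.75 -> could be stanine 2
  z >= -1.25 -> could be stanine 3
  z < -0.75
  z < -0.25
  z < 0.25
  z < 0.75
  z < 1.25
  z < 1.75
Highest qualifying boundary gives stanine = 3

3


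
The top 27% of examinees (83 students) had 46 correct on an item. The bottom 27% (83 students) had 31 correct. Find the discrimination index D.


p_upper = 46/83 = 0.5542
p_lower = 31/83 = 0.3735
D = 0.5542 - 0.3735 = 0.1807

0.1807


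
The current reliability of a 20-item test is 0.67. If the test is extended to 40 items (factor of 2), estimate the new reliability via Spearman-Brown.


r_new = (n * rxx) / (1 + (n-1) * rxx)
r_new = (2 * 0.67) / (1 + 1 * 0.67)
r_new = 1.34 / 1.67
r_new = 0.8024

0.8024


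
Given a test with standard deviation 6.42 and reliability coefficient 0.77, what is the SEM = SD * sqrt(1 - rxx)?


SEM = SD * sqrt(1 - rxx)
SEM = 6.42 * sqrt(1 - 0.77)
SEM = 6.42 * sqrt(0.23) = 6.42 * 0.479583
SEM = 3.0789

3.0789


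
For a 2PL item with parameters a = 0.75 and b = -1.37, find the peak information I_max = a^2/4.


For 2PL, max info at theta = b = -1.37
I_max = a^2 / 4 = 0.75^2 / 4
= 0.5625 / 4
I_max = 0.1406

0.1406


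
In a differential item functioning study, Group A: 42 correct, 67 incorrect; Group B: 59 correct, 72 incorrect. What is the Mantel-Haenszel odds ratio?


Odds_A = 42/67 = 0.6269
Odds_B = 59/72 = 0.8194
OR = Odds_A / Odds_B = 0.6269 / 0.8194
Exactly, OR = (42 * 72) / (67 * 59) = 3024 / 3953
OR = 0.765

0.765


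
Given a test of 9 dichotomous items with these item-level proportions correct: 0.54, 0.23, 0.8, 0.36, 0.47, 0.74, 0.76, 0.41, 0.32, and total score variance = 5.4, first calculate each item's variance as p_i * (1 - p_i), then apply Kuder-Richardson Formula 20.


For each item, compute p_i * q_i:
  Item 1: 0.54 * 0.46 = 0.2484
  Item 2: 0.23 * 0.77 = 0.1771
  Item 3: 0.8 * 0.2 = 0.16
  Item 4: 0.36 * 0.64 = 0.2304
  Item 5: 0.47 * 0.53 = 0.2491
  Item 6: 0.74 * 0.26 = 0.1924
  Item 7: 0.76 * 0.24 = 0.1824
  Item 8: 0.41 * 0.59 = 0.2419
  Item 9: 0.32 * 0.68 = 0.2176
Sum(p_i * q_i) = 0.2484 + 0.1771 + 0.16 + 0.2304 + 0.2491 + 0.1924 + 0.1824 + 0.2419 + 0.2176 = 1.8993
KR-20 = (k/(k-1)) * (1 - Sum(p_i*q_i) / Var_total)
= (9/8) * (1 - 1.8993/5.4)
= 1.125 * 0.6483
KR-20 = 0.7293

0.7293


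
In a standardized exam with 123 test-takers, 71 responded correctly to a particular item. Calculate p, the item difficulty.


Item difficulty p = number correct / total examinees
p = 71 / 123
p = 0.5772

0.5772


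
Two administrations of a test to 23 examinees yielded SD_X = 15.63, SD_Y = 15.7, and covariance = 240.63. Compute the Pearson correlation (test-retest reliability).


r = cov(X,Y) / (SD_X * SD_Y)
r = 240.63 / (15.63 * 15.7)
r = 240.63 / 245.391
r = 0.9806

0.9806


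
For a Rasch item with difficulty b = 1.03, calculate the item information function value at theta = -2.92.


P = 1/(1+exp(-(-2.92-1.03))) = 0.0189
I = P*(1-P) = 0.0189 * 0.9811
I = 0.0185

0.0185


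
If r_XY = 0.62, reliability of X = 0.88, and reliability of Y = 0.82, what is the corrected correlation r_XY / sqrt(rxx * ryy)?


r_corrected = rxy / sqrt(rxx * ryy)
= 0.62 / sqrt(0.88 * 0.82)
= 0.62 / sqrt(0.7216)
= 0.62 / 0.84947
r_corrected = 0.7299

0.7299


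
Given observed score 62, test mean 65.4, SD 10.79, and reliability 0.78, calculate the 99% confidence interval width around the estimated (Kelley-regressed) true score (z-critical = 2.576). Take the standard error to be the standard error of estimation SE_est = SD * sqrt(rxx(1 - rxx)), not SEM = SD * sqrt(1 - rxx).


True score estimate = 0.78*62 + 0.22*65.4 = 62.748
SE_est = SD * sqrt(rxx * (1 - rxx)) = 10.79 * sqrt(0.78 * 0.22) = 10.79 * sqrt(0.1716) = 4.469718
CI = T_est +/- z * SE_est, so width = 2 * z * SE_est = 2 * 2.576 * 4.469718
Width = 23.028

23.028


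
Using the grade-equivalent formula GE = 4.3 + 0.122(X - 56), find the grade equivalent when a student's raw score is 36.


raw - median = 36 - 56 = -20
slope * diff = 0.122 * -20 = -2.44
GE = 4.3 + -2.44
GE = 1.86

1.86


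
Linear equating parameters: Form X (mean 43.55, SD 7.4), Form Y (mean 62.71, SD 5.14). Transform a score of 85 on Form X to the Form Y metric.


slope = SD_Y / SD_X = 5.14 / 7.4 ~ 0.6946
intercept = mean_Y - slope * mean_X = 62.71 - (5.14 / 7.4) * 43.55 ~ 32.4604
Y = slope * X + intercept. To avoid rounding drift from the rounded slope/intercept, evaluate the equivalent form Y = mean_Y + SD_Y * (X - mean_X) / SD_X at full precision:
Y = 62.71 + 5.14 * (85 - 43.55) / 7.4
Y = 62.71 + 5.14 * 41.45 / 7.4
Y = 62.71 + 213.053 / 7.4
Y = 62.71 + 28.7909
Y = 91.5009

91.5009


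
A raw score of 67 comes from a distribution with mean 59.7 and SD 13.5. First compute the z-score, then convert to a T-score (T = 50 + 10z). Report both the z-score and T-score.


z = (X - mean) / SD = (67 - 59.7) / 13.5
z = 7.3 / 13.5
z = 0.5407
T-score = T = 50 + 10z
Carry z at full precision (z = 7.3 / 13.5) into the conversion:
T-score = 50 + 10 * (7.3 / 13.5) = 50 + 73 / 13.5
T-score = 50 + 5.4074
T-score = 55.4074

55.4074


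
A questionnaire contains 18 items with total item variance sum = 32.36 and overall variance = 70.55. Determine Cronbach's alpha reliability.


alpha = (k/(k-1)) * (1 - sum(si^2)/s_total^2)
= (18/17) * (1 - 32.36/70.55)
alpha = 0.5732

0.5732


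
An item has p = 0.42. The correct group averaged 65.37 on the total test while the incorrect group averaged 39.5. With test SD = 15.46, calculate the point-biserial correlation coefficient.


q = 1 - p = 0.58
rpb = ((M1 - M0) / SD) * sqrt(p * q)
rpb = ((65.37 - 39.5) / 15.46) * sqrt(0.42 * 0.58)
rpb = 0.8259

0.8259


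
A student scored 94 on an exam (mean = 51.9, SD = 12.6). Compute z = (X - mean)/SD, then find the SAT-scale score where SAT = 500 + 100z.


z = (X - mean) / SD = (94 - 51.9) / 12.6
z = 42.1 / 12.6
z = 3.3413
SAT-scale = SAT = 500 + 100z
Carry z at full precision (z = 42.1 / 12.6) into the conversion:
SAT-scale = 500 + 100 * (42.1 / 12.6) = 500 + 4210 / 12.6
SAT-scale = 500 + 334.127
SAT-scale = 834.127

834.127


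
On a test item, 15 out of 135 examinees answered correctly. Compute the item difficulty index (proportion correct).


Item difficulty p = number correct / total examinees
p = 15 / 135
p = 0.1111

0.1111


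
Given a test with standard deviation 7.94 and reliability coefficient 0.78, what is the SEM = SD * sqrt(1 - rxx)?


SEM = SD * sqrt(1 - rxx)
SEM = 7.94 * sqrt(1 - 0.78)
SEM = 7.94 * sqrt(0.22) = 7.94 * 0.469042
SEM = 3.7242

3.7242


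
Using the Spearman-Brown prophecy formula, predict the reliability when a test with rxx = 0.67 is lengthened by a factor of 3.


r_new = (n * rxx) / (1 + (n-1) * rxx)
r_new = (3 * 0.67) / (1 + 2 * 0.67)
r_new = 2.01 / 2.34
r_new = 0.859

0.859


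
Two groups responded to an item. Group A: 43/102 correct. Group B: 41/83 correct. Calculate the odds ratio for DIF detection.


Odds_A = 43/59 = 0.7288
Odds_B = 41/42 = 0.9762
OR = Odds_A / Odds_B = 0.7288 / 0.9762
Exactly, OR = (43 * 42) / (59 * 41) = 1806 / 2419
OR = 0.7466

0.7466


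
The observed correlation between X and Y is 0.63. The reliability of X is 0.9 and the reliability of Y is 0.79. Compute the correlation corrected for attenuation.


r_corrected = rxy / sqrt(rxx * ryy)
= 0.63 / sqrt(0.9 * 0.79)
= 0.63 / sqrt(0.711)
= 0.63 / 0.843208
r_corrected = 0.7471

0.7471


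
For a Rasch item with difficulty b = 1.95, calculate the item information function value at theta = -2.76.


P = 1/(1+exp(-(-2.76-1.95))) = 0.0089
I = P*(1-P) = 0.0089 * 0.9911
I = 0.0088

0.0088


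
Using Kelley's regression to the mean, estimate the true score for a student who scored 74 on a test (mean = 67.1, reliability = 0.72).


T_est = rxx * X + (1 - rxx) * mean
T_est = 0.72 * 74 + 0.28 * 67.1
T_est = 53.28 + 18.788
T_est = 72.068

72.068


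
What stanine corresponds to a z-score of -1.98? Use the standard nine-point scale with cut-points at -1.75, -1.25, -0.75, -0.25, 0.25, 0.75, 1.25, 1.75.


Stanine boundaries: [-1.75, -1.25, -0.75, -0.25, 0.25, 0.75, 1.25, 1.75]
z = -1.98
Check each boundary:
  z < -1.75
  z < -1.25
  z < -0.75
  z < -0.25
  z < 0.25
  z < 0.75
  z < 1.25
  z < 1.75
Highest qualifying boundary gives stanine = 1

1


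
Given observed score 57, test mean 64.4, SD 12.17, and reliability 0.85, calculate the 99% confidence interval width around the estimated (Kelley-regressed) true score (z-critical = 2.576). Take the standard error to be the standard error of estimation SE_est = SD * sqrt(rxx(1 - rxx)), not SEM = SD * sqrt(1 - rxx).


True score estimate = 0.85*57 + 0.15*64.4 = 58.11
SE_est = SD * sqrt(rxx * (1 - rxx)) = 12.17 * sqrt(0.85 * 0.15) = 12.17 * sqrt(0.1275) = 4.345559
CI = T_est +/- z * SE_est, so width = 2 * z * SE_est = 2 * 2.576 * 4.345559
Width = 22.3883

22.3883


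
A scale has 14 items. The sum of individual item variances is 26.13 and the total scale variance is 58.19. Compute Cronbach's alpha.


alpha = (k/(k-1)) * (1 - sum(si^2)/s_total^2)
= (14/13) * (1 - 26.13/58.19)
alpha = 0.5933

0.5933


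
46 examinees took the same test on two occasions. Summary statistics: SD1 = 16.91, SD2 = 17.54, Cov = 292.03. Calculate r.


r = cov(X,Y) / (SD_X * SD_Y)
r = 292.03 / (16.91 * 17.54)
r = 292.03 / 296.6014
r = 0.9846

0.9846


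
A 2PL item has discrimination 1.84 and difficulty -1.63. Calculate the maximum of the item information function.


For 2PL, max info at theta = b = -1.63
I_max = a^2 / 4 = 1.84^2 / 4
= 3.3856 / 4
I_max = 0.8464

0.8464


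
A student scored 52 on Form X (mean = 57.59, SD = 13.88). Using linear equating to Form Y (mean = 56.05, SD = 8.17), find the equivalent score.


slope = SD_Y / SD_X = 8.17 / 13.88 ~ 0.5886
intercept = mean_Y - slope * mean_X = 56.05 - (8.17 / 13.88) * 57.59 ~ 22.1516
Y = slope * X + intercept. To avoid rounding drift from the rounded slope/intercept, evaluate the equivalent form Y = mean_Y + SD_Y * (X - mean_X) / SD_X at full precision:
Y = 56.05 + 8.17 * (52 - 57.59) / 13.88
Y = 56.05 - 8.17 * 5.59 / 13.88
Y = 56.05 - 45.6703 / 13.88
Y = 56.05 - 3.2904
Y = 52.7596

52.7596


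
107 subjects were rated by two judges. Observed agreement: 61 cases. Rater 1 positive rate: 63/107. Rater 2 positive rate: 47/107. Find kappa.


P_o = 61/107 = 0.570093
P_e = (63*47 + 44*60) / 11449 = 0.489213
kappa = (P_o - P_e) / (1 - P_e)
kappa = (0.570093 - 0.489213) / (1 - 0.489213)
kappa = 0.1583

0.1583


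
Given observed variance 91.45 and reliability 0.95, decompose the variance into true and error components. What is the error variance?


var_true = rxx * var_obs = 0.95 * 91.45 = 86.8775
var_error = var_obs - var_true
var_error = 91.45 - 86.8775
var_error = 4.5725

4.5725


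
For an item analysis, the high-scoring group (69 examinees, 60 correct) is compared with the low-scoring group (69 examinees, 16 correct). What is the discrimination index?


p_upper = 60/69 = 0.8696
p_lower = 16/69 = 0.2319
D = 0.8696 - 0.2319 = 0.6377

0.6377


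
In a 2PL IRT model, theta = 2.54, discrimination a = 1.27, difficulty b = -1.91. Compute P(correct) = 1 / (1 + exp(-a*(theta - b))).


a*(theta - b) = 1.27 * (2.54 - -1.91) = 5.6515
exp(-5.6515) = 0.0035
P = 1 / (1 + 0.0035)
P = 0.9965

0.9965


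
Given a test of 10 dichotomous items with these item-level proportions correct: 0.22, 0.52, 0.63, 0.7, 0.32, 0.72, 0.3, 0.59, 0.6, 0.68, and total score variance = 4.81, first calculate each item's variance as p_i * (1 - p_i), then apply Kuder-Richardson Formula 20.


For each item, compute p_i * q_i:
  Item 1: 0.22 * 0.78 = 0.1716
  Item 2: 0.52 * 0.48 = 0.2496
  Item 3: 0.63 * 0.37 = 0.2331
  Item 4: 0.7 * 0.3 = 0.21
  Item 5: 0.32 * 0.68 = 0.2176
  Item 6: 0.72 * 0.28 = 0.2016
  Item 7: 0.3 * 0.7 = 0.21
  Item 8: 0.59 * 0.41 = 0.2419
  Item 9: 0.6 * 0.4 = 0.24
  Item 10: 0.68 * 0.32 = 0.2176
Sum(p_i * q_i) = 0.1716 + 0.2496 + 0.2331 + 0.21 + 0.2176 + 0.2016 + 0.21 + 0.2419 + 0.24 + 0.2176 = 2.193
KR-20 = (k/(k-1)) * (1 - Sum(p_i*q_i) / Var_total)
= (10/9) * (1 - 2.193/4.81)
= 1.1111 * 0.5441
KR-20 = 0.6045

0.6045


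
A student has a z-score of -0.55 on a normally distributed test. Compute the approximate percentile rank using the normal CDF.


CDF(z) = 0.5 * (1 + erf(z/sqrt(2)))
erf(-0.3889) = -0.4177
CDF = 0.2912
Percentile rank = 0.2912 * 100 = 29.12

29.12


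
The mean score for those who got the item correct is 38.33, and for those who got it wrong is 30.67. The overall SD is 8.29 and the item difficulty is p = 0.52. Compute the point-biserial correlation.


q = 1 - p = 0.48
rpb = ((M1 - M0) / SD) * sqrt(p * q)
rpb = ((38.33 - 30.67) / 8.29) * sqrt(0.52 * 0.48)
rpb = 0.4616

0.4616


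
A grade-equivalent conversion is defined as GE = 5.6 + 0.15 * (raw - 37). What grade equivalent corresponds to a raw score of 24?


raw - median = 24 - 37 = -13
slope * diff = 0.15 * -13 = -1.95
GE = 5.6 + -1.95
GE = 3.65

3.65


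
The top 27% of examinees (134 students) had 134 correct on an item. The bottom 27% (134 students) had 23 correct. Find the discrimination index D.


p_upper = 134/134 = 1.0
p_lower = 23/134 = 0.1716
D = 1.0 - 0.1716 = 0.8284

0.8284


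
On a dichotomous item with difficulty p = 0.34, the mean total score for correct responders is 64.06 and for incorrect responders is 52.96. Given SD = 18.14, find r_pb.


q = 1 - p = 0.66
rpb = ((M1 - M0) / SD) * sqrt(p * q)
rpb = ((64.06 - 52.96) / 18.14) * sqrt(0.34 * 0.66)
rpb = 0.2899

0.2899


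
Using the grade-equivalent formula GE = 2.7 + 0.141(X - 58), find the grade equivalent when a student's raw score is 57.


raw - median = 57 - 58 = -1
slope * diff = 0.141 * -1 = -0.141
GE = 2.7 + -0.141
GE = 2.559

2.559


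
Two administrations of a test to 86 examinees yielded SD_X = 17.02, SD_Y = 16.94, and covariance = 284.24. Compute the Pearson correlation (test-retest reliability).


r = cov(X,Y) / (SD_X * SD_Y)
r = 284.24 / (17.02 * 16.94)
r = 284.24 / 288.3188
r = 0.9859

0.9859


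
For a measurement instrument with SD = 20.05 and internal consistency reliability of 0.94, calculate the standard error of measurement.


SEM = SD * sqrt(1 - rxx)
SEM = 20.05 * sqrt(1 - 0.94)
SEM = 20.05 * sqrt(0.06) = 20.05 * 0.244949
SEM = 4.9112

4.9112


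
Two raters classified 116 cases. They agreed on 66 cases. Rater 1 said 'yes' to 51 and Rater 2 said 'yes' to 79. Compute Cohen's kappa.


P_o = 66/116 = 0.568966
P_e = (51*79 + 65*37) / 13456 = 0.478151
kappa = (P_o - P_e) / (1 - P_e)
kappa = (0.568966 - 0.478151) / (1 - 0.478151)
kappa = 0.174

0.174


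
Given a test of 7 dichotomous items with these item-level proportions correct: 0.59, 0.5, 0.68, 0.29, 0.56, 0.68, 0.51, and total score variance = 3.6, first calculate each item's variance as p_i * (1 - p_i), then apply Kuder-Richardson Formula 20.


For each item, compute p_i * q_i:
  Item 1: 0.59 * 0.41 = 0.2419
  Item 2: 0.5 * 0.5 = 0.25
  Item 3: 0.68 * 0.32 = 0.2176
  Item 4: 0.29 * 0.71 = 0.2059
  Item 5: 0.56 * 0.44 = 0.2464
  Item 6: 0.68 * 0.32 = 0.2176
  Item 7: 0.51 * 0.49 = 0.2499
Sum(p_i * q_i) = 0.2419 + 0.25 + 0.2176 + 0.2059 + 0.2464 + 0.2176 + 0.2499 = 1.6293
KR-20 = (k/(k-1)) * (1 - Sum(p_i*q_i) / Var_total)
= (7/6) * (1 - 1.6293/3.6)
= 1.1667 * 0.5474
KR-20 = 0.6387

0.6387


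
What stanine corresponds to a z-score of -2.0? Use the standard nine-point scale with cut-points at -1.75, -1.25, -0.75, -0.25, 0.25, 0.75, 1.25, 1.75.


Stanine boundaries: [-1.75, -1.25, -0.75, -0.25, 0.25, 0.75, 1.25, 1.75]
z = -2.0
Check each boundary:
  z < -1.75
  z < -1.25
  z < -0.75
  z < -0.25
  z < 0.25
  z < 0.75
  z < 1.25
  z < 1.75
Highest qualifying boundary gives stanine = 1

1


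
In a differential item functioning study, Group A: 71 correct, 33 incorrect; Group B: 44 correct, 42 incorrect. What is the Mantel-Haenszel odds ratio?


Odds_A = 71/33 = 2.1515
Odds_B = 44/42 = 1.0476
OR = Odds_A / Odds_B = 2.1515 / 1.0476
Exactly, OR = (71 * 42) / (33 * 44) = 2982 / 1452
OR = 2.0537

2.0537


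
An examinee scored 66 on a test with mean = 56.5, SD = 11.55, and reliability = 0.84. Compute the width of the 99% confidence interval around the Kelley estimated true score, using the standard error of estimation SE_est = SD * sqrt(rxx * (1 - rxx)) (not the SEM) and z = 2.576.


True score estimate = 0.84*66 + 0.16*56.5 = 64.48
SE_est = SD * sqrt(rxx * (1 - rxx)) = 11.55 * sqrt(0.84 * 0.16) = 11.55 * sqrt(0.1344) = 4.2343
CI = T_est +/- z * SE_est, so width = 2 * z * SE_est = 2 * 2.576 * 4.2343
Width = 21.8151

21.8151


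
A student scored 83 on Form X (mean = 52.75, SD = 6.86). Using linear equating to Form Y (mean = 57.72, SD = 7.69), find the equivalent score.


slope = SD_Y / SD_X = 7.69 / 6.86 ~ 1.121
intercept = mean_Y - slope * mean_X = 57.72 - (7.69 / 6.86) * 52.75 ~ -1.4123
Y = slope * X + intercept. To avoid rounding drift from the rounded slope/intercept, evaluate the equivalent form Y = mean_Y + SD_Y * (X - mean_X) / SD_X at full precision:
Y = 57.72 + 7.69 * (83 - 52.75) / 6.86
Y = 57.72 + 7.69 * 30.25 / 6.86
Y = 57.72 + 232.6225 / 6.86
Y = 57.72 + 33.91
Y = 91.63

91.63


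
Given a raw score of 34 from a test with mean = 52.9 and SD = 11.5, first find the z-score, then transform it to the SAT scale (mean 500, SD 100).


z = (X - mean) / SD = (34 - 52.9) / 11.5
z = -18.9 / 11.5
z = -1.6435
SAT-scale = SAT = 500 + 100z
Carry z at full precision (z = -18.9 / 11.5) into the conversion:
SAT-scale = 500 + 100 * (-18.9 / 11.5) = 500 + -1890 / 11.5
SAT-scale = 500 + -164.3478
SAT-scale = 335.6522

335.6522


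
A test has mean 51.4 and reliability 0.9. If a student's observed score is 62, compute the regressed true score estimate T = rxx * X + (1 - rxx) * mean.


T_est = rxx * X + (1 - rxx) * mean
T_est = 0.9 * 62 + 0.1 * 51.4
T_est = 55.8 + 5.14
T_est = 60.94

60.94


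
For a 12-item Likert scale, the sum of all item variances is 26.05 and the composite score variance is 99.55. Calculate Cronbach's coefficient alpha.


alpha = (k/(k-1)) * (1 - sum(si^2)/s_total^2)
= (12/11) * (1 - 26.05/99.55)
alpha = 0.8054

0.8054


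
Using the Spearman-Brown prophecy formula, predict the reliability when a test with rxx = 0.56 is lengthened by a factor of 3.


r_new = (n * rxx) / (1 + (n-1) * rxx)
r_new = (3 * 0.56) / (1 + 2 * 0.56)
r_new = 1.68 / 2.12
r_new = 0.7925

0.7925


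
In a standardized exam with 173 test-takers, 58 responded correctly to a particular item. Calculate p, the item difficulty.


Item difficulty p = number correct / total examinees
p = 58 / 173
p = 0.3353

0.3353


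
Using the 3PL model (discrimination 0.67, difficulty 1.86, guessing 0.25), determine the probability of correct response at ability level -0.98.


logit = 0.67*(-0.98 - 1.86) = -1.9028
P* = 1/(1 + exp(--1.9028)) = 0.1298
P = 0.25 + (1 - 0.25) * 0.1298
P = 0.3473

0.3473


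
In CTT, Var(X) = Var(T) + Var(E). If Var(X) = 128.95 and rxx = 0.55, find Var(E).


var_true = rxx * var_obs = 0.55 * 128.95 = 70.9225
var_error = var_obs - var_true
var_error = 128.95 - 70.9225
var_error = 58.0275

58.0275


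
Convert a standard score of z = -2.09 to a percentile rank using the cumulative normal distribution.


CDF(z) = 0.5 * (1 + erf(z/sqrt(2)))
erf(-1.4779) = -0.9634
CDF = 0.0183
Percentile rank = 0.0183 * 100 = 1.83

1.83


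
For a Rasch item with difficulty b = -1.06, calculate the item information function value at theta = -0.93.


P = 1/(1+exp(-(-0.93--1.06))) = 0.5325
I = P*(1-P) = 0.5325 * 0.4675
I = 0.2489

0.2489


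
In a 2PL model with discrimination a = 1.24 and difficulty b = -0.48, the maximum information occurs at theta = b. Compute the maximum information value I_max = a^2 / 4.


For 2PL, max info at theta = b = -0.48
I_max = a^2 / 4 = 1.24^2 / 4
= 1.5376 / 4
I_max = 0.3844

0.3844


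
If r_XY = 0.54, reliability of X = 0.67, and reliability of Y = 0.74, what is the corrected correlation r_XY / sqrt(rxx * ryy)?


r_corrected = rxy / sqrt(rxx * ryy)
= 0.54 / sqrt(0.67 * 0.74)
= 0.54 / sqrt(0.4958)
= 0.54 / 0.704131
r_corrected = 0.7669

0.7669


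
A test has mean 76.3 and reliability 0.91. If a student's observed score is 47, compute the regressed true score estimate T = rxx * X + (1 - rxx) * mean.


T_est = rxx * X + (1 - rxx) * mean
T_est = 0.91 * 47 + 0.09 * 76.3
T_est = 42.77 + 6.867
T_est = 49.637

49.637


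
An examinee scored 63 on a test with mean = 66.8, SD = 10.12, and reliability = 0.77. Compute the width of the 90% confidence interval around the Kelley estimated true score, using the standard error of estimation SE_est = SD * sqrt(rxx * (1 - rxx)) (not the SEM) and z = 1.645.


True score estimate = 0.77*63 + 0.23*66.8 = 63.874
SE_est = SD * sqrt(rxx * (1 - rxx)) = 10.12 * sqrt(0.77 * 0.23) = 10.12 * sqrt(0.1771) = 4.258825
CI = T_est +/- z * SE_est, so width = 2 * z * SE_est = 2 * 1.645 * 4.258825
Width = 14.0115

14.0115


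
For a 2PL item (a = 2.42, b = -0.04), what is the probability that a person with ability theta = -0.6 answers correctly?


a*(theta - b) = 2.42 * (-0.6 - -0.04) = -1.3552
exp(--1.3552) = 3.8775
P = 1 / (1 + 3.8775)
P = 0.205

0.205


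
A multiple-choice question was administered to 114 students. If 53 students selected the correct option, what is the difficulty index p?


Item difficulty p = number correct / total examinees
p = 53 / 114
p = 0.4649

0.4649


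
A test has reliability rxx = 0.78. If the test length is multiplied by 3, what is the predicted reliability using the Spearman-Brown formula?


r_new = (n * rxx) / (1 + (n-1) * rxx)
r_new = (3 * 0.78) / (1 + 2 * 0.78)
r_new = 2.34 / 2.56
r_new = 0.9141

0.9141


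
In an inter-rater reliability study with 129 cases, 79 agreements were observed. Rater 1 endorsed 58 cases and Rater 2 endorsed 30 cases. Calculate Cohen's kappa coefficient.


P_o = 79/129 = 0.612403
P_e = (58*30 + 71*99) / 16641 = 0.526952
kappa = (P_o - P_e) / (1 - P_e)
kappa = (0.612403 - 0.526952) / (1 - 0.526952)
kappa = 0.1806

0.1806


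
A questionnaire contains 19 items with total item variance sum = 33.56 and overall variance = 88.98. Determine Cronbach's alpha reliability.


alpha = (k/(k-1)) * (1 - sum(si^2)/s_total^2)
= (19/18) * (1 - 33.56/88.98)
alpha = 0.6574

0.6574


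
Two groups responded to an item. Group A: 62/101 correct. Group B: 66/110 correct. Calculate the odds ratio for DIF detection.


Odds_A = 62/39 = 1.5897
Odds_B = 66/44 = 1.5
OR = Odds_A / Odds_B = 1.5897 / 1.5
Exactly, OR = (62 * 44) / (39 * 66) = 2728 / 2574
OR = 1.0598

1.0598


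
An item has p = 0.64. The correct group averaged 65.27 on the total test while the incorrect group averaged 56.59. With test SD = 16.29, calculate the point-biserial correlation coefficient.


q = 1 - p = 0.36
rpb = ((M1 - M0) / SD) * sqrt(p * q)
rpb = ((65.27 - 56.59) / 16.29) * sqrt(0.64 * 0.36)
rpb = 0.2558

0.2558


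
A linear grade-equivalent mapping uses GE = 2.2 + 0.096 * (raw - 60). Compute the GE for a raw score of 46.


raw - median = 46 - 60 = -14
slope * diff = 0.096 * -14 = -1.344
GE = 2.2 + -1.344
GE = 0.856

0.856


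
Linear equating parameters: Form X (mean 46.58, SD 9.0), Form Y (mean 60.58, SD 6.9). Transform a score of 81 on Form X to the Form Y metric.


slope = SD_Y / SD_X = 6.9 / 9.0 ~ 0.7667
intercept = mean_Y - slope * mean_X = 60.58 - (6.9 / 9.0) * 46.58 ~ 24.8687
Y = slope * X + intercept. To avoid rounding drift from the rounded slope/intercept, evaluate the equivalent form Y = mean_Y + SD_Y * (X - mean_X) / SD_X at full precision:
Y = 60.58 + 6.9 * (81 - 46.58) / 9.0
Y = 60.58 + 6.9 * 34.42 / 9.0
Y = 60.58 + 237.498 / 9.0
Y = 60.58 + 26.3887
Y = 86.9687

86.9687


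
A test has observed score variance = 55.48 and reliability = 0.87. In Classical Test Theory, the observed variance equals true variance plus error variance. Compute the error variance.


var_true = rxx * var_obs = 0.87 * 55.48 = 48.2676
var_error = var_obs - var_true
var_error = 55.48 - 48.2676
var_error = 7.2124

7.2124


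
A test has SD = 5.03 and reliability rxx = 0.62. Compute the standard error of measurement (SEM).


SEM = SD * sqrt(1 - rxx)
SEM = 5.03 * sqrt(1 - 0.62)
SEM = 5.03 * sqrt(0.38) = 5.03 * 0.616441
SEM = 3.1007

3.1007


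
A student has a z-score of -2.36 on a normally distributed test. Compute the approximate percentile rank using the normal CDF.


CDF(z) = 0.5 * (1 + erf(z/sqrt(2)))
erf(-1.6688) = -0.9817
CDF = 0.0091
Percentile rank = 0.0091 * 100 = 0.91

0.91


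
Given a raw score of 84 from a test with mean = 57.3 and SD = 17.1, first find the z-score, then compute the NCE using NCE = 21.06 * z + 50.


z = (X - mean) / SD = (84 - 57.3) / 17.1
z = 26.7 / 17.1
z = 1.5614
NCE = NCE = 21.06z + 50
Carry z at full precision (z = 26.7 / 17.1) into the conversion:
NCE = 21.06 * (26.7 / 17.1) + 50 = 562.302 / 17.1 + 50
NCE = 32.8832 + 50
NCE = 82.8832

82.8832


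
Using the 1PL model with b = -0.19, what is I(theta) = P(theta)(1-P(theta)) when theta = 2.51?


P = 1/(1+exp(-(2.51--0.19))) = 0.937
I = P*(1-P) = 0.937 * 0.063
I = 0.059

0.059


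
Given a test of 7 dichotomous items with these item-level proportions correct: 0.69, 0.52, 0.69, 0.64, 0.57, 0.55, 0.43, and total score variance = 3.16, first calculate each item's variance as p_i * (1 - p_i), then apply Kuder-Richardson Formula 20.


For each item, compute p_i * q_i:
  Item 1: 0.69 * 0.31 = 0.2139
  Item 2: 0.52 * 0.48 = 0.2496
  Item 3: 0.69 * 0.31 = 0.2139
  Item 4: 0.64 * 0.36 = 0.2304
  Item 5: 0.57 * 0.43 = 0.2451
  Item 6: 0.55 * 0.45 = 0.2475
  Item 7: 0.43 * 0.57 = 0.2451
Sum(p_i * q_i) = 0.2139 + 0.2496 + 0.2139 + 0.2304 + 0.2451 + 0.2475 + 0.2451 = 1.6455
KR-20 = (k/(k-1)) * (1 - Sum(p_i*q_i) / Var_total)
= (7/6) * (1 - 1.6455/3.16)
= 1.1667 * 0.4793
KR-20 = 0.5592

0.5592


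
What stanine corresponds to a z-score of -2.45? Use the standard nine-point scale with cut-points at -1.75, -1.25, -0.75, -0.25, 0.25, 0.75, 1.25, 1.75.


Stanine boundaries: [-1.75, -1.25, -0.75, -0.25, 0.25, 0.75, 1.25, 1.75]
z = -2.45
Check each boundary:
  z < -1.75
  z < -1.25
  z < -0.75
  z < -0.25
  z < 0.25
  z < 0.75
  z < 1.25
  z < 1.75
Highest qualifying boundary gives stanine = 1

1


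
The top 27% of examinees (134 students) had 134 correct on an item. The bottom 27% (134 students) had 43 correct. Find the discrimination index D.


p_upper = 134/134 = 1.0
p_lower = 43/134 = 0.3209
D = 1.0 - 0.3209 = 0.6791

0.6791


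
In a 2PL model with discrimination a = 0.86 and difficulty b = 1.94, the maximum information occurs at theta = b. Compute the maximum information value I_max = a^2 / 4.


For 2PL, max info at theta = b = 1.94
I_max = a^2 / 4 = 0.86^2 / 4
= 0.7396 / 4
I_max = 0.1849

0.1849


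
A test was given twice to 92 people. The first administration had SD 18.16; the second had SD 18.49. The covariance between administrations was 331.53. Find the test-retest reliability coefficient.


r = cov(X,Y) / (SD_X * SD_Y)
r = 331.53 / (18.16 * 18.49)
r = 331.53 / 335.7784
r = 0.9873

0.9873


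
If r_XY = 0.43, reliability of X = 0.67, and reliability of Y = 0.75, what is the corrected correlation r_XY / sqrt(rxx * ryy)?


r_corrected = rxy / sqrt(rxx * ryy)
= 0.43 / sqrt(0.67 * 0.75)
= 0.43 / sqrt(0.5025)
= 0.43 / 0.708872
r_corrected = 0.6066

0.6066


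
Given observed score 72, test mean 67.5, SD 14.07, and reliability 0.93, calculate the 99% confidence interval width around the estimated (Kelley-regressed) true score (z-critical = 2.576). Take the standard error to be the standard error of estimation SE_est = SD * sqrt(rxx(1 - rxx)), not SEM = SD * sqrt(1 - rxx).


True score estimate = 0.93*72 + 0.07*67.5 = 71.685
SE_est = SD * sqrt(rxx * (1 - rxx)) = 14.07 * sqrt(0.93 * 0.07) = 14.07 * sqrt(0.0651) = 3.589919
CI = T_est +/- z * SE_est, so width = 2 * z * SE_est = 2 * 2.576 * 3.589919
Width = 18.4953

18.4953


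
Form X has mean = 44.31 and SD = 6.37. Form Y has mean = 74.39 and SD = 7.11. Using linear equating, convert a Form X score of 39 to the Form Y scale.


slope = SD_Y / SD_X = 7.11 / 6.37 ~ 1.1162
intercept = mean_Y - slope * mean_X = 74.39 - (7.11 / 6.37) * 44.31 ~ 24.9325
Y = slope * X + intercept. To avoid rounding drift from the rounded slope/intercept, evaluate the equivalent form Y = mean_Y + SD_Y * (X - mean_X) / SD_X at full precision:
Y = 74.39 + 7.11 * (39 - 44.31) / 6.37
Y = 74.39 - 7.11 * 5.31 / 6.37
Y = 74.39 - 37.7541 / 6.37
Y = 74.39 - 5.9269
Y = 68.4631

68.4631


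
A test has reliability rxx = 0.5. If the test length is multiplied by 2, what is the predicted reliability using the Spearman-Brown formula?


r_new = (n * rxx) / (1 + (n-1) * rxx)
r_new = (2 * 0.5) / (1 + 1 * 0.5)
r_new = 1.0 / 1.5
r_new = 0.6667

0.6667


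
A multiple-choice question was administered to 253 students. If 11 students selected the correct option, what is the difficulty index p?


Item difficulty p = number correct / total examinees
p = 11 / 253
p = 0.0435

0.0435


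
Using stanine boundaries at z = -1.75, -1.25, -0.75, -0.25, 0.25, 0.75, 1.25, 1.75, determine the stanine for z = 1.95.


Stanine boundaries: [-1.75, -1.25, -0.75, -0.25, 0.25, 0.75, 1.25, 1.75]
z = 1.95
Check each boundary:
  z >= -1.75 -> could be stanine 2
  z >= -1.25 -> could be stanine 3
  z >= -0.75 -> could be stanine 4
  z >= -0.25 -> could be stanine 5
  z >= 0.25 -> could be stanine 6
  z >= 0.75 -> could be stanine 7
  z >= 1.25 -> could be stanine 8
  z >= 1.75 -> could be stanine 9
Highest qualifying boundary gives stanine = 9

9


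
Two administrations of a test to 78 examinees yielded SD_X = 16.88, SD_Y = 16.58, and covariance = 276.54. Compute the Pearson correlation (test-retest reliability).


r = cov(X,Y) / (SD_X * SD_Y)
r = 276.54 / (16.88 * 16.58)
r = 276.54 / 279.8704
r = 0.9881

0.9881


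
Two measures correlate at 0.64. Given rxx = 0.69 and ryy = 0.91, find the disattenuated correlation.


r_corrected = rxy / sqrt(rxx * ryy)
= 0.64 / sqrt(0.69 * 0.91)
= 0.64 / sqrt(0.6279)
= 0.64 / 0.792401
r_corrected = 0.8077

0.8077


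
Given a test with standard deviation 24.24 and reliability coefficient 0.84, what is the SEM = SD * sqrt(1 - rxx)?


SEM = SD * sqrt(1 - rxx)
SEM = 24.24 * sqrt(1 - 0.84)
SEM = 24.24 * sqrt(0.16) = 24.24 * 0.4
SEM = 9.696

9.696


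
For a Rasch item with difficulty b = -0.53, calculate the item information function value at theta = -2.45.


P = 1/(1+exp(-(-2.45--0.53))) = 0.1279
I = P*(1-P) = 0.1279 * 0.8721
I = 0.1115

0.1115


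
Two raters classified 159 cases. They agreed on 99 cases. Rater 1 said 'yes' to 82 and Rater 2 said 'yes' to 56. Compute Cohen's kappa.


P_o = 99/159 = 0.622642
P_e = (82*56 + 77*103) / 25281 = 0.495352
kappa = (P_o - P_e) / (1 - P_e)
kappa = (0.622642 - 0.495352) / (1 - 0.495352)
kappa = 0.2522

0.2522


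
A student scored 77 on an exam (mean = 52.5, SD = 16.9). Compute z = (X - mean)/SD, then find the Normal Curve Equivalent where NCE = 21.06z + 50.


z = (X - mean) / SD = (77 - 52.5) / 16.9
z = 24.5 / 16.9
z = 1.4497
NCE = NCE = 21.06z + 50
Carry z at full precision (z = 24.5 / 16.9) into the conversion:
NCE = 21.06 * (24.5 / 16.9) + 50 = 515.97 / 16.9 + 50
NCE = 30.5308 + 50
NCE = 80.5308

80.5308


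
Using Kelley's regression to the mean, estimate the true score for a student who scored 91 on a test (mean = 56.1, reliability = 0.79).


T_est = rxx * X + (1 - rxx) * mean
T_est = 0.79 * 91 + 0.21 * 56.1
T_est = 71.89 + 11.781
T_est = 83.671

83.671


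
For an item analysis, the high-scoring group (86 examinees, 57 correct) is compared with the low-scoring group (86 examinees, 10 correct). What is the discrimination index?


p_upper = 57/86 = 0.6628
p_lower = 10/86 = 0.1163
D = 0.6628 - 0.1163 = 0.5465

0.5465


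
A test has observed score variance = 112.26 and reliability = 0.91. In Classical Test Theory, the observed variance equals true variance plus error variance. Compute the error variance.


var_true = rxx * var_obs = 0.91 * 112.26 = 102.1566
var_error = var_obs - var_true
var_error = 112.26 - 102.1566
var_error = 10.1034

10.1034


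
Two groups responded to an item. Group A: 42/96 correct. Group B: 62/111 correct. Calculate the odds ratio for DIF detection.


Odds_A = 42/54 = 0.7778
Odds_B = 62/49 = 1.2653
OR = Odds_A / Odds_B = 0.7778 / 1.2653
Exactly, OR = (42 * 49) / (54 * 62) = 2058 / 3348
OR = 0.6147

0.6147


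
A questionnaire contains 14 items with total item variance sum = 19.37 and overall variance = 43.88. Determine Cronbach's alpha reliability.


alpha = (k/(k-1)) * (1 - sum(si^2)/s_total^2)
= (14/13) * (1 - 19.37/43.88)
alpha = 0.6015

0.6015


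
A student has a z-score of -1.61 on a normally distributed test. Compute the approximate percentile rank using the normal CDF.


CDF(z) = 0.5 * (1 + erf(z/sqrt(2)))
erf(-1.1384) = -0.8926
CDF = 0.0537
Percentile rank = 0.0537 * 100 = 5.37

5.37


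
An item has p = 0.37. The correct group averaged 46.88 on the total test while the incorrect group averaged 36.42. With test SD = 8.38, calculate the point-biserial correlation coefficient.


q = 1 - p = 0.63
rpb = ((M1 - M0) / SD) * sqrt(p * q)
rpb = ((46.88 - 36.42) / 8.38) * sqrt(0.37 * 0.63)
rpb = 0.6026

0.6026


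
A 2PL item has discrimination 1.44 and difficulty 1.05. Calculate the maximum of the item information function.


For 2PL, max info at theta = b = 1.05
I_max = a^2 / 4 = 1.44^2 / 4
= 2.0736 / 4
I_max = 0.5184

0.5184


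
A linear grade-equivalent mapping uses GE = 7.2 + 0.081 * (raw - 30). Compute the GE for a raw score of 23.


raw - median = 23 - 30 = -7
slope * diff = 0.081 * -7 = -0.567
GE = 7.2 + -0.567
GE = 6.633

6.633


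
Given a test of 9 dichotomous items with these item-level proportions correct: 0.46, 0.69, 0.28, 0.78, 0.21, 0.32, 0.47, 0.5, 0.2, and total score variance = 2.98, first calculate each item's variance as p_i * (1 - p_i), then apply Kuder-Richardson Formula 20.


For each item, compute p_i * q_i:
  Item 1: 0.46 * 0.54 = 0.2484
  Item 2: 0.69 * 0.31 = 0.2139
  Item 3: 0.28 * 0.72 = 0.2016
  Item 4: 0.78 * 0.22 = 0.1716
  Item 5: 0.21 * 0.79 = 0.1659
  Item 6: 0.32 * 0.68 = 0.2176
  Item 7: 0.47 * 0.53 = 0.2491
  Item 8: 0.5 * 0.5 = 0.25
  Item 9: 0.2 * 0.8 = 0.16
Sum(p_i * q_i) = 0.2484 + 0.2139 + 0.2016 + 0.1716 + 0.1659 + 0.2176 + 0.2491 + 0.25 + 0.16 = 1.8781
KR-20 = (k/(k-1)) * (1 - Sum(p_i*q_i) / Var_total)
= (9/8) * (1 - 1.8781/2.98)
= 1.125 * 0.3698
KR-20 = 0.416

0.416


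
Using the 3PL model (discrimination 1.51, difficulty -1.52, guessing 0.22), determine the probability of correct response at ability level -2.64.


logit = 1.51*(-2.64 - -1.52) = -1.6912
P* = 1/(1 + exp(--1.6912)) = 0.1556
P = 0.22 + (1 - 0.22) * 0.1556
P = 0.3414

0.3414
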